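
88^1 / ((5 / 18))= 1584 / 5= 316.80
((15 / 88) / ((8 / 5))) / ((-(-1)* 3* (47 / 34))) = 425 / 16544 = 0.03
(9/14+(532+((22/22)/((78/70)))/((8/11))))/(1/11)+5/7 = 12827417/2184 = 5873.36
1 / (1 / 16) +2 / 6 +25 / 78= 433 / 26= 16.65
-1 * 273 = -273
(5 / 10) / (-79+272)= 1 / 386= 0.00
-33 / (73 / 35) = -1155 / 73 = -15.82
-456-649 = -1105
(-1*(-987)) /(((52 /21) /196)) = 1015623 /13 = 78124.85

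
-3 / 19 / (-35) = 3 / 665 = 0.00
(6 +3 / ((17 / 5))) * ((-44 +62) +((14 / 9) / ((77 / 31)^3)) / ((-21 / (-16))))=170398150 / 1369599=124.41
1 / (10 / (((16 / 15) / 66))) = 4 / 2475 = 0.00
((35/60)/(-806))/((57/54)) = -21/30628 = -0.00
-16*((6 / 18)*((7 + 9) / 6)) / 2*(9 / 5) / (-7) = 64 / 35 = 1.83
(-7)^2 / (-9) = -5.44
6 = 6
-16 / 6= -8 / 3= -2.67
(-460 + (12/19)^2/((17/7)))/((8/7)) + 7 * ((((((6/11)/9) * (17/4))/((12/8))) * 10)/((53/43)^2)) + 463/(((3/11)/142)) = 821490660628997/3413288934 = 240674.22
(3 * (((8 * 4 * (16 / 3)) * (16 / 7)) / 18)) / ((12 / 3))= 16.25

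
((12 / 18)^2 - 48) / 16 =-107 / 36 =-2.97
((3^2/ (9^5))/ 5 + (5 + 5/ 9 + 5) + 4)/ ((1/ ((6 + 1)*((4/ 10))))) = 6684944/ 164025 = 40.76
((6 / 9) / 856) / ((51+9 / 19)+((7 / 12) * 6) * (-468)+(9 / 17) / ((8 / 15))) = -646 / 1315143099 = -0.00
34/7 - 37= -225/7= -32.14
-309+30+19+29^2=581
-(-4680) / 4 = 1170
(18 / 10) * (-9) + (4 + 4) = -41 / 5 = -8.20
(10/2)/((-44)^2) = 0.00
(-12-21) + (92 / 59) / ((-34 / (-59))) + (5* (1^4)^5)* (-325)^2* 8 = 71824485 / 17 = 4224969.71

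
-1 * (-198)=198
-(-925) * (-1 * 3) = -2775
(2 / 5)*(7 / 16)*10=1.75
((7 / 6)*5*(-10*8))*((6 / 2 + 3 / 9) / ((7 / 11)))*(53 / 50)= -23320 / 9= -2591.11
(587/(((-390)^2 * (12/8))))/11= 587/2509650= 0.00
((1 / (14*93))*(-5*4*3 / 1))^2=100 / 47089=0.00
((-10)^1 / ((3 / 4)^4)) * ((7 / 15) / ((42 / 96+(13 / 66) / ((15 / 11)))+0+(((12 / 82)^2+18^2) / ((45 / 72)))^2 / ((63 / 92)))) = -5671415357440 / 150926341695935031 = -0.00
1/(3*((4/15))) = 5/4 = 1.25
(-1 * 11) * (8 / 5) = -88 / 5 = -17.60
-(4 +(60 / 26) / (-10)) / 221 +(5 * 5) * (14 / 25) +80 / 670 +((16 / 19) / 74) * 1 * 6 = 1917585793 / 135321173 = 14.17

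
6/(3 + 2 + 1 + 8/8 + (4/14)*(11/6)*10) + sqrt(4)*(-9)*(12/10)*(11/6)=-39.11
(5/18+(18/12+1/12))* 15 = 335/12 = 27.92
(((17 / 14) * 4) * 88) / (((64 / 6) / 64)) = 17952 / 7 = 2564.57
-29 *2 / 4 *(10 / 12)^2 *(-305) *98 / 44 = 10835125 / 1584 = 6840.36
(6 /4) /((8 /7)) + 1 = 37 /16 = 2.31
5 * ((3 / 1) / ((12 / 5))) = 25 / 4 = 6.25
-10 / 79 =-0.13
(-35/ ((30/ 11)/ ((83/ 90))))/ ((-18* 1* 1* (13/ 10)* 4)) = 6391/ 50544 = 0.13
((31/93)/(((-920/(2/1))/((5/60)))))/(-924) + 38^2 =22095279361/15301440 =1444.00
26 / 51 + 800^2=32640026 / 51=640000.51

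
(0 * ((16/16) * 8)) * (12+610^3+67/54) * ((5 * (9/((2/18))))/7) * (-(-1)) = 0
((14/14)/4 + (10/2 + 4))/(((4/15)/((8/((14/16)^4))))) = 1136640/2401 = 473.40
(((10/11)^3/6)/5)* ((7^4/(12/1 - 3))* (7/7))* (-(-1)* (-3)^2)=240100/3993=60.13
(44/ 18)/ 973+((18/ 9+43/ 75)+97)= 21799642/ 218925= 99.58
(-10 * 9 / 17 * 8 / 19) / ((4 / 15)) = -2700 / 323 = -8.36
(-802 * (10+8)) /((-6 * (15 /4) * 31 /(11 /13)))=17.51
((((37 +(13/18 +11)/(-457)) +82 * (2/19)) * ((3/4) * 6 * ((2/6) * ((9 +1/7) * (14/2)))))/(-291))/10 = -57023464/37901295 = -1.50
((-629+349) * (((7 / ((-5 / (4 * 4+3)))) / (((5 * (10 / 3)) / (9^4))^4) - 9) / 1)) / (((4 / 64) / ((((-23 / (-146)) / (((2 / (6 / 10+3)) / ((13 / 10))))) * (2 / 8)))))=376035241802211041072841 / 1425781250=263739786031139.80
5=5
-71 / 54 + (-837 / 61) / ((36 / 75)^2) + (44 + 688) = 17685641 / 26352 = 671.13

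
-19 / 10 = -1.90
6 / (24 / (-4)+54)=1 / 8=0.12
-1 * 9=-9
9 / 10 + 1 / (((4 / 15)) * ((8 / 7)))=669 / 160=4.18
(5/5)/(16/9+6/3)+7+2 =315/34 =9.26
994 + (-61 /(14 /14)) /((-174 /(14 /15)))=1297597 /1305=994.33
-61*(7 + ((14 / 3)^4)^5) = -5103763580943861752134363 / 3486784401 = -1463745099777352.64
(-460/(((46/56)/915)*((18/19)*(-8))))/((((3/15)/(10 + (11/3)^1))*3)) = 41579125/27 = 1539967.59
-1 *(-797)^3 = 506261573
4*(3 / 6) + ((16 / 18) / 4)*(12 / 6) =2.44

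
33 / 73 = 0.45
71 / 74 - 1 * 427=-31527 / 74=-426.04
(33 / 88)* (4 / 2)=3 / 4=0.75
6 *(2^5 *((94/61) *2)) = 36096/61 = 591.74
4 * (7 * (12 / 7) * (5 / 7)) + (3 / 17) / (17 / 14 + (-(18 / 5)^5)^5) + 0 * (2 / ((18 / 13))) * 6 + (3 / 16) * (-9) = 20931551357438163605246795360490731409 / 642107299926889750972495352916998608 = 32.60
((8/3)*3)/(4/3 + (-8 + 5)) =-24/5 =-4.80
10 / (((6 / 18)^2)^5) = 590490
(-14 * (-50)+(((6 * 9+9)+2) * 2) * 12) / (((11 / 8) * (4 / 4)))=18080 / 11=1643.64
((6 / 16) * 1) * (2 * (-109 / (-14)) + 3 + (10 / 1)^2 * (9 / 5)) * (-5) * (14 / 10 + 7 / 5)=-2085 / 2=-1042.50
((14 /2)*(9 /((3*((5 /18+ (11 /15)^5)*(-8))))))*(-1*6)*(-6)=-143521875 /743977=-192.91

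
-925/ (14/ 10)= -4625/ 7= -660.71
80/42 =40/21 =1.90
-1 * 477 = -477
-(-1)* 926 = 926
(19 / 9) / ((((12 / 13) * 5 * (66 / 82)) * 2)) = 10127 / 35640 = 0.28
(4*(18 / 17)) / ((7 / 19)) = 1368 / 119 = 11.50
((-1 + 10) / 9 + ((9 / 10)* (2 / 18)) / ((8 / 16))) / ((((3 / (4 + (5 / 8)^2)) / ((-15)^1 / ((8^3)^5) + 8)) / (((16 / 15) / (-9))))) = -1.67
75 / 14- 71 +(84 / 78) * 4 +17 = -8069 / 182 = -44.34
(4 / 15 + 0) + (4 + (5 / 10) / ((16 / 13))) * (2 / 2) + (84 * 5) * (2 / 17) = 441331 / 8160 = 54.08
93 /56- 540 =-30147 /56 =-538.34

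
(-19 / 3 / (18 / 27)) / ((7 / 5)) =-95 / 14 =-6.79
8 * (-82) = -656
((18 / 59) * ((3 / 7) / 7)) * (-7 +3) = -216 / 2891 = -0.07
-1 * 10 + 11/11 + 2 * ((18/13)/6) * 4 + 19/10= -683/130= -5.25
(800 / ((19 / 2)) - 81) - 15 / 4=-41 / 76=-0.54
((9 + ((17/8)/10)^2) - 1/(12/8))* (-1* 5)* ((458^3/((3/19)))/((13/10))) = -36705150635797/1872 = -19607452262.71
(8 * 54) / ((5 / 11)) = 4752 / 5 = 950.40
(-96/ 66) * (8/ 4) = -32/ 11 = -2.91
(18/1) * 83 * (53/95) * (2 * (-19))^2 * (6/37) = 36106992/185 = 195172.93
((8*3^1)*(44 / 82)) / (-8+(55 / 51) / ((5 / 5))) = -26928 / 14473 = -1.86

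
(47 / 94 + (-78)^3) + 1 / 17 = -16134749 / 34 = -474551.44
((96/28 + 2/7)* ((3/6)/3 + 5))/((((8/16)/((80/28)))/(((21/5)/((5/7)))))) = 3224/5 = 644.80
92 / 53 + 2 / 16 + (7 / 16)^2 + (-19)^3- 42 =-93604923 / 13568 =-6898.95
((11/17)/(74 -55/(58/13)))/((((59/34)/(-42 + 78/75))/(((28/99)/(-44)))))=118784/74618775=0.00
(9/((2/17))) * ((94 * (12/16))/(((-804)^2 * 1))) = 2397/287296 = 0.01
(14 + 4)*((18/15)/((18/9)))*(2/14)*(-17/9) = -102/35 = -2.91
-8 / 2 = -4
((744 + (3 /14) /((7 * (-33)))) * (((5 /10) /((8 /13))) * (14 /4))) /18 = 117.54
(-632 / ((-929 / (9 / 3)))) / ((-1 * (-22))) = 948 / 10219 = 0.09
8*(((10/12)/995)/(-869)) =-4/518793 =-0.00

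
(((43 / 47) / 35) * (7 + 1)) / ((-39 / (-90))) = 2064 / 4277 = 0.48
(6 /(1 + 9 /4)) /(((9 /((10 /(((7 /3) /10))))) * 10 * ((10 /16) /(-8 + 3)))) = -640 /91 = -7.03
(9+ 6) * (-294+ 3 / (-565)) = -498339 / 113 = -4410.08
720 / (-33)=-240 / 11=-21.82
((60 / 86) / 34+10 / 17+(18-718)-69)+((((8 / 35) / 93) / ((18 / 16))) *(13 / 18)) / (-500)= -18511679022274 / 24091475625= -768.39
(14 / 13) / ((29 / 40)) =560 / 377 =1.49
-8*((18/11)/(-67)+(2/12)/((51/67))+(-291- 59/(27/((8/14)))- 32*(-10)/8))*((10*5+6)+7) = 4774875436/37587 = 127035.29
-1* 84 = -84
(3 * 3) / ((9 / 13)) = 13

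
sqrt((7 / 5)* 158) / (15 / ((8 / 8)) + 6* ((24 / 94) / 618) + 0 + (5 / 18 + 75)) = 87138* sqrt(5530) / 39334205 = 0.16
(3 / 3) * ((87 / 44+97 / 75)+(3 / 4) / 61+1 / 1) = 215537 / 50325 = 4.28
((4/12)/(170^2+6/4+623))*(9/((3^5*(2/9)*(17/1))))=0.00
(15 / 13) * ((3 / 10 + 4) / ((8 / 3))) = 387 / 208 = 1.86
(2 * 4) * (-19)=-152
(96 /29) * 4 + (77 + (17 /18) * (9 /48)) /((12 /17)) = 4095005 /33408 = 122.58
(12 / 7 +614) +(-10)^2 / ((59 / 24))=271090 / 413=656.39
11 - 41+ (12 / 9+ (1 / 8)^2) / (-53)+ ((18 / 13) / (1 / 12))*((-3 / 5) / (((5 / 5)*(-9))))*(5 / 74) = -146597923 / 4894656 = -29.95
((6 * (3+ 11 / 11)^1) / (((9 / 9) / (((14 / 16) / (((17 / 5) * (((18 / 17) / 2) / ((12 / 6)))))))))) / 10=7 / 3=2.33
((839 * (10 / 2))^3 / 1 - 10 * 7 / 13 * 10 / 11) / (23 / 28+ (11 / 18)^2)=8834982472890 / 143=61783094216.01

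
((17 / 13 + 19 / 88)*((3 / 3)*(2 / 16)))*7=12201 / 9152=1.33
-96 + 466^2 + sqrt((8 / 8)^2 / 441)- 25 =4557736 / 21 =217035.05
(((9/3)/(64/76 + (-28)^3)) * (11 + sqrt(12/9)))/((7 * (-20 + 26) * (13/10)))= -1045/37953552 - 95 * sqrt(3)/56930328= -0.00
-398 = -398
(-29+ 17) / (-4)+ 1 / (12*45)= 1621 / 540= 3.00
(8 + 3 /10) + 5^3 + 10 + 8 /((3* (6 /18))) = 1513 /10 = 151.30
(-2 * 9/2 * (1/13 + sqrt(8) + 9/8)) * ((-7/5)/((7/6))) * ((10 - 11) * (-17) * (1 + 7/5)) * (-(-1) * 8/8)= 6885/13 + 22032 * sqrt(2)/25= 1775.93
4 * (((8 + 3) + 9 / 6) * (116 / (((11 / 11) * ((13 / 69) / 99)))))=39619800 / 13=3047676.92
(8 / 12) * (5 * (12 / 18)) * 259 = 5180 / 9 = 575.56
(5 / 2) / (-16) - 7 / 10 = -137 / 160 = -0.86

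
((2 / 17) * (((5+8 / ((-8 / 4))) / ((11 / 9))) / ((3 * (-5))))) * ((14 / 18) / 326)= -0.00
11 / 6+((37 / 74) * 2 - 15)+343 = 1985 / 6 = 330.83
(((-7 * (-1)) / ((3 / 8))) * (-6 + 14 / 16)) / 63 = -41 / 27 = -1.52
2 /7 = 0.29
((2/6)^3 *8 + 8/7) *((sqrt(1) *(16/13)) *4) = 17408/2457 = 7.09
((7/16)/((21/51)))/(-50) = -17/800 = -0.02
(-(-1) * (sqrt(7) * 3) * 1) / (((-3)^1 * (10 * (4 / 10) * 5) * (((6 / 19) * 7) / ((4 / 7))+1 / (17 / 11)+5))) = -323 * sqrt(7) / 61470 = -0.01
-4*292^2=-341056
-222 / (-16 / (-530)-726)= 29415 / 96191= 0.31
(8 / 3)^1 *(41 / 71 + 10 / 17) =3752 / 1207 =3.11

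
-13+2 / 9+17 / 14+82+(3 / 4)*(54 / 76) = 679603 / 9576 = 70.97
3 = 3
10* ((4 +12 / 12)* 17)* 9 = 7650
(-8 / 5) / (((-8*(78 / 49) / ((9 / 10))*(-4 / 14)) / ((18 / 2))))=-9261 / 2600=-3.56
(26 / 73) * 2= 52 / 73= 0.71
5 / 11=0.45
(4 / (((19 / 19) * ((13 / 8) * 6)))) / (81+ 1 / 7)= 14 / 2769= 0.01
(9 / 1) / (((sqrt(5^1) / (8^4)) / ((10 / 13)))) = 73728 * sqrt(5) / 13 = 12681.60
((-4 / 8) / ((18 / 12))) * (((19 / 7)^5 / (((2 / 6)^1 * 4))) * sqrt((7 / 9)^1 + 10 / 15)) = -2476099 * sqrt(13) / 201684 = -44.27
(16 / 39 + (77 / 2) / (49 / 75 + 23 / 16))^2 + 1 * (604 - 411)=31010045041 / 56655729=547.34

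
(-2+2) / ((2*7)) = 0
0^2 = 0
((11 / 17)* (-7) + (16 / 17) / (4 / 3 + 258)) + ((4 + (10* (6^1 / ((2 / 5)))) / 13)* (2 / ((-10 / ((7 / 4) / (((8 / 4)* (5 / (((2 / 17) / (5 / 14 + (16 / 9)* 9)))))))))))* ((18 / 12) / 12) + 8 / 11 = -164539127771 / 43311182200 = -3.80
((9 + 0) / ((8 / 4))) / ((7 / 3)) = 27 / 14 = 1.93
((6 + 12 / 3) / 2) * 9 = 45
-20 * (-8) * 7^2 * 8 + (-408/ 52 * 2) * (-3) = 815972/ 13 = 62767.08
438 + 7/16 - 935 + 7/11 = -87283/176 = -495.93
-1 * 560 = -560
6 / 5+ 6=36 / 5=7.20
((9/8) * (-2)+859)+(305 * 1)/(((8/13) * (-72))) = 489523/576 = 849.87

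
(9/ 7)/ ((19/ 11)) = 99/ 133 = 0.74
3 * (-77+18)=-177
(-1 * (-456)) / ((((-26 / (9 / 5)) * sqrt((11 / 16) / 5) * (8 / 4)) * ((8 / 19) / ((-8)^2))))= -623808 * sqrt(55) / 715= -6470.33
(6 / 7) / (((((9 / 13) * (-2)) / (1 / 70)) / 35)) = -13 / 42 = -0.31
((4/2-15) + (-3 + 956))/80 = 47/4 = 11.75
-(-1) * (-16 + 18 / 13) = -190 / 13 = -14.62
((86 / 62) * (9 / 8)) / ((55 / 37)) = 14319 / 13640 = 1.05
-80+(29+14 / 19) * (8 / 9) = -9160 / 171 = -53.57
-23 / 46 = -1 / 2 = -0.50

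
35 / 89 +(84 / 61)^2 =758219 / 331169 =2.29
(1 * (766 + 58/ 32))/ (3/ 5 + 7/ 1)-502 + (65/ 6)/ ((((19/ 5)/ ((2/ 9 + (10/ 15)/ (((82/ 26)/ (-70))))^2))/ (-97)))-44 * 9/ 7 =-102916359815515/ 1738503648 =-59198.24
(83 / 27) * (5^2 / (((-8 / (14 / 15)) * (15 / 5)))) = -2905 / 972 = -2.99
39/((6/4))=26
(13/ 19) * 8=104/ 19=5.47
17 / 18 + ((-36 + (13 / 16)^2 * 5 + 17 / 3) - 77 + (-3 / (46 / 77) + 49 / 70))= -28459313 / 264960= -107.41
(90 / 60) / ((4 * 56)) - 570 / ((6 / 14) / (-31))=18471043 / 448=41230.01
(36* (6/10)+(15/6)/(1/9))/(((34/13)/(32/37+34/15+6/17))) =15706509/267325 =58.75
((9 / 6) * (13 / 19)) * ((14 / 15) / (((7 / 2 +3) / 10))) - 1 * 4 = -48 / 19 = -2.53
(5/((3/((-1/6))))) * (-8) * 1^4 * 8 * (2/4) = 80/9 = 8.89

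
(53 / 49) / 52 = 53 / 2548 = 0.02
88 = 88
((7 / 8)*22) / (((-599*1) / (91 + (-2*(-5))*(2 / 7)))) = -7227 / 2396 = -3.02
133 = 133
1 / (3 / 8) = 8 / 3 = 2.67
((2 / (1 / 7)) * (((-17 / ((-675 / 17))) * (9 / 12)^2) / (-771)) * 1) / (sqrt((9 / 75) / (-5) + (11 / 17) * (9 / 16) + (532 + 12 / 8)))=-289 * sqrt(1542797515) / 59974632810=-0.00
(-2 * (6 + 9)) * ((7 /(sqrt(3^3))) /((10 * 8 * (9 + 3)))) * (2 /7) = -sqrt(3) /144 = -0.01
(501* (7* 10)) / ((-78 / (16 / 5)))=-18704 / 13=-1438.77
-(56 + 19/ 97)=-5451/ 97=-56.20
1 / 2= 0.50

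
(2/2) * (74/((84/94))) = 1739/21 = 82.81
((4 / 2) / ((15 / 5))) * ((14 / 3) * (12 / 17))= 112 / 51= 2.20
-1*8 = -8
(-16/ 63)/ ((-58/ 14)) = 16/ 261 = 0.06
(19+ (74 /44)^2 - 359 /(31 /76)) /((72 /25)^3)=-67072609375 /1866737664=-35.93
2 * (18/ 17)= 36/ 17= 2.12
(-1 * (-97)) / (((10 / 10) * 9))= 97 / 9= 10.78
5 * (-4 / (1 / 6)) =-120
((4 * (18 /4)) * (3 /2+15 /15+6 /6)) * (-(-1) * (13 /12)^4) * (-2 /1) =-199927 /1152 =-173.55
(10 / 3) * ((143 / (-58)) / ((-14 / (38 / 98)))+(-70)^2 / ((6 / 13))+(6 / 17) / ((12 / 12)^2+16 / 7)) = 2477510450645 / 70006986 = 35389.47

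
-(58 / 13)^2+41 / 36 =-114175 / 6084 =-18.77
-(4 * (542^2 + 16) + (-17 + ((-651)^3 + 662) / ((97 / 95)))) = 269030154.27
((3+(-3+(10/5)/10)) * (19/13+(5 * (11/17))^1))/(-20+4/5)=-173/3536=-0.05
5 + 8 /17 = 5.47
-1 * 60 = -60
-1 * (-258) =258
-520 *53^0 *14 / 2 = -3640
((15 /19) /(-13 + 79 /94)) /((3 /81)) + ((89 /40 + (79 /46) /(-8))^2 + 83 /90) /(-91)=-12093922576157 /6690781843200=-1.81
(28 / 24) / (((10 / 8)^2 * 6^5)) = 7 / 72900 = 0.00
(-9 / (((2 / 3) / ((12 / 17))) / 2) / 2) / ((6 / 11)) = -297 / 17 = -17.47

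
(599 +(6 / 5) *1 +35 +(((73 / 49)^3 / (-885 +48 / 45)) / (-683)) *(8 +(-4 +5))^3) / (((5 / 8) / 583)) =15781979675230503592 / 26635430653825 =592518.28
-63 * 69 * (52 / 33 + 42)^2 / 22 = -499384326 / 1331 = -375194.84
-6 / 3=-2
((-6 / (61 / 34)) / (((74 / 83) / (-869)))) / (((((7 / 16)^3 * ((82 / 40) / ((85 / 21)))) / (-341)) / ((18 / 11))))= -9528397229260800 / 222181337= -42885677.79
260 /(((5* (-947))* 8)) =-0.01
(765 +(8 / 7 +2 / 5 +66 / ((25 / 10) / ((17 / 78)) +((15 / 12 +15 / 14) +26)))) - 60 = 469491549 / 662935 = 708.20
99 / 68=1.46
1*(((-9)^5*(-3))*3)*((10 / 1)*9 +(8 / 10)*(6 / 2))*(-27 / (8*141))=-1104865839 / 940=-1175389.19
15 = 15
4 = 4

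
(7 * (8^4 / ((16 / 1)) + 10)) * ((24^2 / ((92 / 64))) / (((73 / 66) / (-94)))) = -106461831168 / 1679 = -63407880.39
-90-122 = -212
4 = 4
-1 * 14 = -14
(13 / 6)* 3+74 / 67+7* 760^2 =541789819 / 134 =4043207.60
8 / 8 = 1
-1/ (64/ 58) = -29/ 32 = -0.91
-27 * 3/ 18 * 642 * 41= -118449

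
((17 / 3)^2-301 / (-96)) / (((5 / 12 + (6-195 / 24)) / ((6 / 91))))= -10151 / 7462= -1.36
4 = 4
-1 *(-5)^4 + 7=-618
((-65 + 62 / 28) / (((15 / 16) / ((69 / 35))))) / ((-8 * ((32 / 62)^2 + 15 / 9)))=58285611 / 6826925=8.54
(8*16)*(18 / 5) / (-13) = -2304 / 65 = -35.45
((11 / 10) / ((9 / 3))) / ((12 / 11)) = 121 / 360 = 0.34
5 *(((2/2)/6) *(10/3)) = 25/9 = 2.78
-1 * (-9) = 9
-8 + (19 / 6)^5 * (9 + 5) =17301589 / 3888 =4450.00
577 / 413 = 1.40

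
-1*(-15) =15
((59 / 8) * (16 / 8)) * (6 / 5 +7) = 2419 / 20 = 120.95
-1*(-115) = 115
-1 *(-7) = 7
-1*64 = -64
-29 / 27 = -1.07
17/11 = 1.55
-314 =-314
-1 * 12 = -12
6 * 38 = 228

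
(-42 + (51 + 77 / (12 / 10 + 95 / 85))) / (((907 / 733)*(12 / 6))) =17.06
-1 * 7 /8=-7 /8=-0.88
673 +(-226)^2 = 51749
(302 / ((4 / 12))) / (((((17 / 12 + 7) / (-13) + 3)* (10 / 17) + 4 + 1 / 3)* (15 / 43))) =5739812 / 12635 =454.28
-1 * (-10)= 10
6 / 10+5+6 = 58 / 5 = 11.60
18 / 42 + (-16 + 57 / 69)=-2374 / 161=-14.75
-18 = -18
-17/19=-0.89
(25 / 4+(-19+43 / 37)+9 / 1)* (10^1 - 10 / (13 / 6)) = -13405 / 962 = -13.93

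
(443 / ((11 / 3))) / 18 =443 / 66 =6.71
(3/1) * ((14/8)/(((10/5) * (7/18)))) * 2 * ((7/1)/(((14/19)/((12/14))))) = 1539/14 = 109.93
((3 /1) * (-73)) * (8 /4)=-438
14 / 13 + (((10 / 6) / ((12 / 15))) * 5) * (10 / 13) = 709 / 78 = 9.09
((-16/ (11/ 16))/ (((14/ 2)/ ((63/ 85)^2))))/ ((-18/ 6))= 48384/ 79475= 0.61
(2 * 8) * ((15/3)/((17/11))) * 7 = 6160/17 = 362.35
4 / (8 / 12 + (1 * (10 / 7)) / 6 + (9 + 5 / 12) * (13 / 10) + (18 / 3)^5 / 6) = 1120 / 366561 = 0.00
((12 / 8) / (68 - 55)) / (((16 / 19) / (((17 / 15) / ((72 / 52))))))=323 / 2880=0.11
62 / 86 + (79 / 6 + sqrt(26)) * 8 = 8 * sqrt(26) + 13681 / 129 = 146.85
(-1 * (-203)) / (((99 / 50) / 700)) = 7105000 / 99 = 71767.68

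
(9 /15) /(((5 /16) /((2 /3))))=32 /25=1.28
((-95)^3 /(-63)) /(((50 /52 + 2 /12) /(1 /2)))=11145875 /1848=6031.32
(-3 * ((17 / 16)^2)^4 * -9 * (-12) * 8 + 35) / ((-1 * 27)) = 560338732241 / 3623878656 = 154.62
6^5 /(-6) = -1296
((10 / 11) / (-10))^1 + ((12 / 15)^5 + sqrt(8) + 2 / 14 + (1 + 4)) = 2 * sqrt(2) + 1294473 / 240625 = 8.21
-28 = -28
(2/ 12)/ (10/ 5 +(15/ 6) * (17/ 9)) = 3/ 121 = 0.02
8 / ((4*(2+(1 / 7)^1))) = 14 / 15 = 0.93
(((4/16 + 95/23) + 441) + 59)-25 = 44103/92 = 479.38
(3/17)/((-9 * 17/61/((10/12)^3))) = -7625/187272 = -0.04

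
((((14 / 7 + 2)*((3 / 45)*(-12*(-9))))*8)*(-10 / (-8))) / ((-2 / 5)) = -720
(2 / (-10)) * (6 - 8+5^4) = -623 / 5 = -124.60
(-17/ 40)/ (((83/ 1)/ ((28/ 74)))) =-0.00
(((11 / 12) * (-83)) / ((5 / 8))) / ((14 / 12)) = -3652 / 35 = -104.34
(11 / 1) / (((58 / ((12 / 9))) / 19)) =418 / 87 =4.80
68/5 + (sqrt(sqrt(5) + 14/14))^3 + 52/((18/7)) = (1 + sqrt(5))^(3/2) + 1522/45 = 39.64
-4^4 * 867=-221952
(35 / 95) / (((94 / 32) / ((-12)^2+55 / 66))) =48664 / 2679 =18.16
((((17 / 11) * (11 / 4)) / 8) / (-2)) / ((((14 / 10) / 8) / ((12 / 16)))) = -255 / 224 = -1.14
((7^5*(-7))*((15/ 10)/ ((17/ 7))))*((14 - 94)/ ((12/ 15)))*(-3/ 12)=-61765725/ 34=-1816638.97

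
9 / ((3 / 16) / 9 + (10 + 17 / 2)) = 432 / 889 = 0.49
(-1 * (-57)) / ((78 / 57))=1083 / 26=41.65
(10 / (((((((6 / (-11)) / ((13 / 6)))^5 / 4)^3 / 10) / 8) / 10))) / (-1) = 26727022236626996686909221279725875 / 53973124931819667456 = 495191306236007.36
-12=-12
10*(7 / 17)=70 / 17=4.12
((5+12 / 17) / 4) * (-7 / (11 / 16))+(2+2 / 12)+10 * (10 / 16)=-13705 / 2244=-6.11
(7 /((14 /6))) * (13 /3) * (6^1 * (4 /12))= 26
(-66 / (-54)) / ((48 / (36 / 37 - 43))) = -17105 / 15984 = -1.07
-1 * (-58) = 58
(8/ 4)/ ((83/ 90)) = 180/ 83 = 2.17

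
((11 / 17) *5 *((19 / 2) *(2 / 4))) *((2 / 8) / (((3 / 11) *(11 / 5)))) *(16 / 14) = 5225 / 714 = 7.32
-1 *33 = -33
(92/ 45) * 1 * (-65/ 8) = -299/ 18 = -16.61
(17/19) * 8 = 136/19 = 7.16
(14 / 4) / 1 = 7 / 2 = 3.50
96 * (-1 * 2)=-192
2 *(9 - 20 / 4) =8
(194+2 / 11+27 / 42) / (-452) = -30003 / 69608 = -0.43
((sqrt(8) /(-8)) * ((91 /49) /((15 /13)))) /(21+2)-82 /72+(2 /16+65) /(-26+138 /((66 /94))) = -0.78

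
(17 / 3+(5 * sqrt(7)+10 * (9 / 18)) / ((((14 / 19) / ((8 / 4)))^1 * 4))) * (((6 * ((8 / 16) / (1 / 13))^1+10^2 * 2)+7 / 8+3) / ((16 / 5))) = 1368.92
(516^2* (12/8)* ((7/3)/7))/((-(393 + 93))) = -273.93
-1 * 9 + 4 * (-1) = -13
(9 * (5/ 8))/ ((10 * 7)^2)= 9/ 7840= 0.00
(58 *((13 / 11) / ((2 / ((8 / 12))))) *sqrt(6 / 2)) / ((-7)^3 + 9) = -377 *sqrt(3) / 5511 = -0.12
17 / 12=1.42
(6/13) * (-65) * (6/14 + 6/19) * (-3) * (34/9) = 33660/133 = 253.08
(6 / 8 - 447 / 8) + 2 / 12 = -1319 / 24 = -54.96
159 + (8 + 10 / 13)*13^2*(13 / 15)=7217 / 5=1443.40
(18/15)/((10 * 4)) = 3/100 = 0.03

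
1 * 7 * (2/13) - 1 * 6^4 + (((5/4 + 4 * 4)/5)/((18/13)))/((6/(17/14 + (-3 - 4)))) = -18889063/14560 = -1297.33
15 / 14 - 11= -139 / 14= -9.93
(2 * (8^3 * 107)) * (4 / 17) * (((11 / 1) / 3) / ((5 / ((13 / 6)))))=31336448 / 765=40962.68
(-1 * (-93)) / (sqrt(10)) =93 * sqrt(10) / 10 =29.41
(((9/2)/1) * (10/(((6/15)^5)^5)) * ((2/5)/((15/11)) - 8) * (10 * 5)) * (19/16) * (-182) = 2233748137950897216796875/67108864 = 33285441070063370.72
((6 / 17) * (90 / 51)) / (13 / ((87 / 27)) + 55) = 1305 / 123692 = 0.01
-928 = -928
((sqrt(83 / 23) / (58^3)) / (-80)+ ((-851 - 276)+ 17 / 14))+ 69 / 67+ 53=-1005307 / 938 - sqrt(1909) / 359006080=-1071.76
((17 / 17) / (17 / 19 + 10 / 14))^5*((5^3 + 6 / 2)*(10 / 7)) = 237804547960 / 14025517307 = 16.96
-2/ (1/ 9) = -18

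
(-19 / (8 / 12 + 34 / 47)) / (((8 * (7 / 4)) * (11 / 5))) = -0.44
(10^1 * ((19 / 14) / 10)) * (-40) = -380 / 7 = -54.29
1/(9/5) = 5/9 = 0.56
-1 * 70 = -70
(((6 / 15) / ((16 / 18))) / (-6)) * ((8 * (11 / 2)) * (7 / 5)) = -4.62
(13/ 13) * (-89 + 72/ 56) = -87.71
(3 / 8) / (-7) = -3 / 56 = -0.05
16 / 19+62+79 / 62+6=82597 / 1178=70.12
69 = 69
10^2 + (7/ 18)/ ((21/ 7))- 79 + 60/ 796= 227869/ 10746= 21.21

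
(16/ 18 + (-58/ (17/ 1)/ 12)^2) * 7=7847/ 1156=6.79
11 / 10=1.10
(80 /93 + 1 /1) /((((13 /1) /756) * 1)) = 43596 /403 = 108.18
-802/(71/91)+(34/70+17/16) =-40808363/39760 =-1026.37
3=3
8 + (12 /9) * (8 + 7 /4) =21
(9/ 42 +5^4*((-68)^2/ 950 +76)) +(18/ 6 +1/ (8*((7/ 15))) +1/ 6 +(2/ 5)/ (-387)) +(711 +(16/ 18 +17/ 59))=6226380727193/ 121471560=51257.93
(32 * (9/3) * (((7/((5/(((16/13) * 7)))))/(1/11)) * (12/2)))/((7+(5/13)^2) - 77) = -21525504/19675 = -1094.05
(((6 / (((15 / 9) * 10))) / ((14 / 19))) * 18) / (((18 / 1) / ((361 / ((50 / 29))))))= 1790199 / 17500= 102.30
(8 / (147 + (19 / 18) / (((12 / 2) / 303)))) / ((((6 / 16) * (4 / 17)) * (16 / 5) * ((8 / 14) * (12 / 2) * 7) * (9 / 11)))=935 / 129798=0.01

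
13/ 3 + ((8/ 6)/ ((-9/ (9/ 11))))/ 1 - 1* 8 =-125/ 33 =-3.79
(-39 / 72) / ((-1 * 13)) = 1 / 24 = 0.04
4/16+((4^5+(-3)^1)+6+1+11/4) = 1031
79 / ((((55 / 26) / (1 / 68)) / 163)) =167401 / 1870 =89.52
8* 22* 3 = 528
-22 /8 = -2.75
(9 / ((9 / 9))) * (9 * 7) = 567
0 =0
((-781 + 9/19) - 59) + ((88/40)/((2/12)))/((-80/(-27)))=-3173271/3800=-835.07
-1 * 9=-9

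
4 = 4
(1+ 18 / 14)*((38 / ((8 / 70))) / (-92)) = -190 / 23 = -8.26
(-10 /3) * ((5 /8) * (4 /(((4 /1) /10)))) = -125 /6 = -20.83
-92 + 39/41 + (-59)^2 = 138988/41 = 3389.95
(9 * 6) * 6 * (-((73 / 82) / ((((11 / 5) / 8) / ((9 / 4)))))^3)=-11485532416500 / 91733851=-125204.95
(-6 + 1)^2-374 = -349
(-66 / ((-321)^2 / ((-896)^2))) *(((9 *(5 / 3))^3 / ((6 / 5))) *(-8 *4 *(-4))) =-2119434240000 / 11449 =-185119594.72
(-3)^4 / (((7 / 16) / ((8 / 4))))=2592 / 7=370.29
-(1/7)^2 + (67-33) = 1665/49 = 33.98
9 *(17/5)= 153/5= 30.60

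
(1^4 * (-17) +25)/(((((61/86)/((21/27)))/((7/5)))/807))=9068528/915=9910.96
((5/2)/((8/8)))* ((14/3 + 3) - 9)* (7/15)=-14/9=-1.56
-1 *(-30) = 30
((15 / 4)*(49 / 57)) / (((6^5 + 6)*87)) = 245 / 51454584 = 0.00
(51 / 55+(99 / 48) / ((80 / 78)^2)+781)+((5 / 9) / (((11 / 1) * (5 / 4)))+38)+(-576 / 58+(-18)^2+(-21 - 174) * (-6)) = 169485267623 / 73497600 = 2306.00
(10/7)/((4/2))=5/7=0.71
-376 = -376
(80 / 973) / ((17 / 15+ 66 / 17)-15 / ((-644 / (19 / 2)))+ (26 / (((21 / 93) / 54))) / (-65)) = -750720 / 825593419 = -0.00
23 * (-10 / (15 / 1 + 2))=-230 / 17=-13.53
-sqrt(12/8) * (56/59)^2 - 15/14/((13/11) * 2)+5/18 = -1568 * sqrt(6)/3481 - 575/3276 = -1.28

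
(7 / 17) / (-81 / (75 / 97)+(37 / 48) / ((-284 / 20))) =-596400 / 151813009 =-0.00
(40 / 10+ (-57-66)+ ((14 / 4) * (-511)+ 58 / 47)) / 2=-179189 / 188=-953.13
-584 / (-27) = 584 / 27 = 21.63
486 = 486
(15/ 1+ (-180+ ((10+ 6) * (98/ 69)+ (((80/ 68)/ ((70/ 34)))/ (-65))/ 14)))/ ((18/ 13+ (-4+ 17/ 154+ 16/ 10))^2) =-983668723180/ 5662518189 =-173.72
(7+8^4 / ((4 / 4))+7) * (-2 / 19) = -8220 / 19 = -432.63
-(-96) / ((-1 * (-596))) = 24 / 149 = 0.16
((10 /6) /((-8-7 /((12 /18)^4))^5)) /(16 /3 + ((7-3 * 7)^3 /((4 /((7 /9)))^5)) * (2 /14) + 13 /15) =-0.00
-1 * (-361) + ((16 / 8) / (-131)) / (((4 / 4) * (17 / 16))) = 360.99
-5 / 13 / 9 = -5 / 117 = -0.04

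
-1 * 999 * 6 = -5994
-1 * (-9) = 9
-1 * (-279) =279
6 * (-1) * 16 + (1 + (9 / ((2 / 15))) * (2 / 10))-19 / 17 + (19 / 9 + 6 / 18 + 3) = -23615 / 306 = -77.17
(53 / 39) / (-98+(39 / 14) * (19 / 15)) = -0.01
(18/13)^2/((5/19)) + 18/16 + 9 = 117693/6760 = 17.41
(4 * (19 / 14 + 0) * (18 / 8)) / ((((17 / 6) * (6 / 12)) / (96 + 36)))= 135432 / 119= 1138.08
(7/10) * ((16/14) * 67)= 268/5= 53.60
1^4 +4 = 5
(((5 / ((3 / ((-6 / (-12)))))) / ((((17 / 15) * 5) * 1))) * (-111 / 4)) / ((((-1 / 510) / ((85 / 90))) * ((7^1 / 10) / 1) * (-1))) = -78625 / 28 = -2808.04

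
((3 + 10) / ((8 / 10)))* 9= 585 / 4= 146.25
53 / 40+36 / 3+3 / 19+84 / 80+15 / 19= 2329 / 152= 15.32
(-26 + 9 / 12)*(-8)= 202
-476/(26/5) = -1190/13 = -91.54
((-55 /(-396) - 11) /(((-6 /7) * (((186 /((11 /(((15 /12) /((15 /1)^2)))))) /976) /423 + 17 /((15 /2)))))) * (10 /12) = 863167690 /185286201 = 4.66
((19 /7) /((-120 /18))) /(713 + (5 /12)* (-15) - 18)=-3 /5075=-0.00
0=0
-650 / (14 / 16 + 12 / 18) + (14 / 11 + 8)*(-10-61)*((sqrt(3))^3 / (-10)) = -79.53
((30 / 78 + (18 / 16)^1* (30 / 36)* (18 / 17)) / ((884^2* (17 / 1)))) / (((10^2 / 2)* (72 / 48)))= 0.00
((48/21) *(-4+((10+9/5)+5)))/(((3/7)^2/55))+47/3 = 78989/9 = 8776.56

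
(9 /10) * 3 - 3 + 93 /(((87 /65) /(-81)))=-1632237 /290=-5628.40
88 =88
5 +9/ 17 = 94/ 17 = 5.53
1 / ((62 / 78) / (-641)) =-24999 / 31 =-806.42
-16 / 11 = -1.45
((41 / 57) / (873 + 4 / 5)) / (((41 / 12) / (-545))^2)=20.95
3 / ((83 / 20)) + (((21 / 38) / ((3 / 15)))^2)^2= 10213810035 / 173066288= 59.02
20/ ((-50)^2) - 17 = -2124/ 125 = -16.99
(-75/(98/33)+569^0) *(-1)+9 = 3259/98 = 33.26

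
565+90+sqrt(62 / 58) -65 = sqrt(899) / 29+590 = 591.03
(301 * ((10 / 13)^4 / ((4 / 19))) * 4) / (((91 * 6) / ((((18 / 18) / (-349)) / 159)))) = -4085000 / 61810259589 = -0.00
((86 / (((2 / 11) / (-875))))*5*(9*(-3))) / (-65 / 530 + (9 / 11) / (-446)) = -448866656.87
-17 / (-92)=0.18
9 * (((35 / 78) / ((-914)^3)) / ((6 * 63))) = -5 / 357342309792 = -0.00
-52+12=-40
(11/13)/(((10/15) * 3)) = 11/26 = 0.42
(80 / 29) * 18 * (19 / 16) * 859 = 1468890 / 29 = 50651.38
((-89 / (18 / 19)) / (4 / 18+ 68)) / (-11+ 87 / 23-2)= 38893 / 260336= 0.15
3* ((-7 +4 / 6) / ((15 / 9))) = -57 / 5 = -11.40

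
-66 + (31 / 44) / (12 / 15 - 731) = -10602659 / 160644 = -66.00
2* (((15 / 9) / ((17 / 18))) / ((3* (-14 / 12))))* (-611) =73320 / 119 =616.13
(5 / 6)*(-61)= -305 / 6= -50.83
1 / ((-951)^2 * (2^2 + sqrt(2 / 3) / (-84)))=14 * sqrt(6) / 51051326181 + 4704 / 17017108727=0.00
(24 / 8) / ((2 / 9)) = 27 / 2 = 13.50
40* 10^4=400000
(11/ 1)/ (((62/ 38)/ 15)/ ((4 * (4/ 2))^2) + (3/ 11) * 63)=2207040/ 3447701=0.64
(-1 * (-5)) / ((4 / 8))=10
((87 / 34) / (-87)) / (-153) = 1 / 5202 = 0.00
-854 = -854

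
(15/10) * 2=3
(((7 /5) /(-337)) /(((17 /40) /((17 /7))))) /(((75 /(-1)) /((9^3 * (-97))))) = -188568 /8425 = -22.38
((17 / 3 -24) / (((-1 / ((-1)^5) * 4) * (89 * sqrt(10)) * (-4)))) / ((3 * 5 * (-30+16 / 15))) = -11 * sqrt(10) / 3708096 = -0.00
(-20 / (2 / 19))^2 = 36100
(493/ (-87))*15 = -85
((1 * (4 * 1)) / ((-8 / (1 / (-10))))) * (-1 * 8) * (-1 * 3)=6 / 5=1.20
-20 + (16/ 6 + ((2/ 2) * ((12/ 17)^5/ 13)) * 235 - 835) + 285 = -31240329422/ 55374423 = -564.17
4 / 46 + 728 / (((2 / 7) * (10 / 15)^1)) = 3822.09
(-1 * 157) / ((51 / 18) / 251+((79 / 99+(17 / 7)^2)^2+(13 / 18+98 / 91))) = -12055334782491 / 3581742267275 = -3.37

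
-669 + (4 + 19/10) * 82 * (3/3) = -926/5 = -185.20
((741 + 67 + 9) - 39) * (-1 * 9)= -7002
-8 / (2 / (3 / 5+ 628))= -2514.40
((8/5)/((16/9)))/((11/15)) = 27/22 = 1.23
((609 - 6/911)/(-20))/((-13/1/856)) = 118725702/59215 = 2004.99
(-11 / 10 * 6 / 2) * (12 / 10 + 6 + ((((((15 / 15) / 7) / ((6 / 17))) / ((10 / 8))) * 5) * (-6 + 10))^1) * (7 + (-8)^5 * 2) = 517548042 / 175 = 2957417.38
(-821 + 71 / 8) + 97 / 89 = -811.04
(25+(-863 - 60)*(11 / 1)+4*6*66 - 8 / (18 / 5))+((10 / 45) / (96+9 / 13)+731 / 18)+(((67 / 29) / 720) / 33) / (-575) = -470663426337691 / 55335654000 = -8505.61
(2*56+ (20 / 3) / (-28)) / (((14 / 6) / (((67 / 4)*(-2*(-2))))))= 157249 / 49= 3209.16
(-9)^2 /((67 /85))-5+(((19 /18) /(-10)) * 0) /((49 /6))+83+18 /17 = 207093 /1139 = 181.82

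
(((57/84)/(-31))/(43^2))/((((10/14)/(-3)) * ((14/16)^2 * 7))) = 912/98302085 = 0.00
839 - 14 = 825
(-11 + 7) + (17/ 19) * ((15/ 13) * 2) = -1.94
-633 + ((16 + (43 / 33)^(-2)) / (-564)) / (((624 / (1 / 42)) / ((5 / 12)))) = -207603586318613 / 327967750656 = -633.00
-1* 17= -17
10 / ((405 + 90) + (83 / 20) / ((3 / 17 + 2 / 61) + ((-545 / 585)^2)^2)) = 37408873082800 / 1867867952203791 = 0.02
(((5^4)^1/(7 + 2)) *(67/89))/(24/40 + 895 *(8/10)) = 0.07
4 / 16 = 1 / 4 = 0.25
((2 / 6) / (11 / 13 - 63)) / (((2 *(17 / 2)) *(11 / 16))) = -26 / 56661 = -0.00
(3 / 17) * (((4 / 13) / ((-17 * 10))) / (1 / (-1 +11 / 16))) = 0.00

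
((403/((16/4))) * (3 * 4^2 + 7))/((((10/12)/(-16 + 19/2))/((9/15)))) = -518661/20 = -25933.05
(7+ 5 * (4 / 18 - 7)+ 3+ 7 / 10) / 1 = -2087 / 90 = -23.19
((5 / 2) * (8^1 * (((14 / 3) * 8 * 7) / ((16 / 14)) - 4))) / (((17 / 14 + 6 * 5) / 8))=1509760 / 1311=1151.61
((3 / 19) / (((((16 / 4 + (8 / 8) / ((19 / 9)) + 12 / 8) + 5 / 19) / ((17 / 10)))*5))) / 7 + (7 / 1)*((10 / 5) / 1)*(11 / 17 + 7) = 25161789 / 235025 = 107.06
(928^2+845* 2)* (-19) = -16394606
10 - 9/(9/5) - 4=1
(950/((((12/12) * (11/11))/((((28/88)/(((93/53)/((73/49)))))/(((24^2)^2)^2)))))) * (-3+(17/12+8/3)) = 23891075/9458991897772032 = 0.00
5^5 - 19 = 3106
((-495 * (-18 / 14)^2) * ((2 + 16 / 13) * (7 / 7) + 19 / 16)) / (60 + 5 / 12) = -22108383 / 369460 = -59.84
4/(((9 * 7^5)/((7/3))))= 4/64827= 0.00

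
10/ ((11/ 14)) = 140/ 11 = 12.73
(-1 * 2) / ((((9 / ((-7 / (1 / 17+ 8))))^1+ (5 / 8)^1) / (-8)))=-15232 / 9269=-1.64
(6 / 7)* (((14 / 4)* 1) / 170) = 3 / 170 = 0.02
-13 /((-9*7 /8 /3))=104 /21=4.95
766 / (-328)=-383 / 164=-2.34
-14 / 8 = -7 / 4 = -1.75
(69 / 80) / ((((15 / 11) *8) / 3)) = 759 / 3200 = 0.24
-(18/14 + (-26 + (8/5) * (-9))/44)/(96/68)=-4811/18480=-0.26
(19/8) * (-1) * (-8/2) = 19/2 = 9.50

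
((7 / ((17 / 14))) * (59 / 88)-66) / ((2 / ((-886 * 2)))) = 20589311 / 374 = 55051.63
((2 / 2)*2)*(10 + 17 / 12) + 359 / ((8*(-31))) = 15911 / 744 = 21.39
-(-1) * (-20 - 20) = -40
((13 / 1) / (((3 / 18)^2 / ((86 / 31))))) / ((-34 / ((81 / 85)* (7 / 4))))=-2852577 / 44795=-63.68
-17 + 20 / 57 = -949 / 57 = -16.65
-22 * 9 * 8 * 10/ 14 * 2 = -15840/ 7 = -2262.86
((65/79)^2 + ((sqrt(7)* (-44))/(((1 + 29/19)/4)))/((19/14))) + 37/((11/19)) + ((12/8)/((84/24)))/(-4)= 123943191/1922228 - 154* sqrt(7)/3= -71.34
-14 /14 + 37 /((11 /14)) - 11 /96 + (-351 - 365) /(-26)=1009211 /13728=73.51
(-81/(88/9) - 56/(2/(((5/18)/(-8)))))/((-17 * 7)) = 5791/94248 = 0.06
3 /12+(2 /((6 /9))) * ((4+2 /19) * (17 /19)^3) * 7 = 32320297 /521284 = 62.00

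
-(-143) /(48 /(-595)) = -85085 /48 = -1772.60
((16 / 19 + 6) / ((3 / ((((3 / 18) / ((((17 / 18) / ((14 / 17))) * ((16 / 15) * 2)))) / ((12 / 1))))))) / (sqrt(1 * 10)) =455 * sqrt(10) / 351424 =0.00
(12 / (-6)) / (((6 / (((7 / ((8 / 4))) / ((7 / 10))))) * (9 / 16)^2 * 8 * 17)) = -160 / 4131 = -0.04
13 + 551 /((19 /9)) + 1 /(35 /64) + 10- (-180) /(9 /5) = 13504 /35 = 385.83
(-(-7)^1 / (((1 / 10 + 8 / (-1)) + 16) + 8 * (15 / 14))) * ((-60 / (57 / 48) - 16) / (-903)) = 88480 / 2860317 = 0.03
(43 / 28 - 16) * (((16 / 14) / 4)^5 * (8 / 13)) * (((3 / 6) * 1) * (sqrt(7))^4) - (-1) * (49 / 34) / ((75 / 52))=23241362 / 39796575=0.58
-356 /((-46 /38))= 6764 /23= 294.09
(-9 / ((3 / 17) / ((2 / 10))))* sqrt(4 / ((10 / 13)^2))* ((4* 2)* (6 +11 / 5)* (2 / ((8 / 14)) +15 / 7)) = -8589828 / 875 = -9816.95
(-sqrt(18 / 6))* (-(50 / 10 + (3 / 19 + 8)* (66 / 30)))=436* sqrt(3) / 19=39.75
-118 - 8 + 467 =341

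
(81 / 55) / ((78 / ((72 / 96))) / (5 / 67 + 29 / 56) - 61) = 13851 / 1077175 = 0.01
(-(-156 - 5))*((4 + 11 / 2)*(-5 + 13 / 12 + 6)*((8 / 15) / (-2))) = -15295 / 18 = -849.72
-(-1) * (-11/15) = -0.73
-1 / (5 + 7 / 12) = -12 / 67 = -0.18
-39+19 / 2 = -59 / 2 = -29.50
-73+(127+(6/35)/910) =859953/15925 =54.00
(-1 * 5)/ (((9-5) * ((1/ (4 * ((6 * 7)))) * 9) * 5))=-14/ 3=-4.67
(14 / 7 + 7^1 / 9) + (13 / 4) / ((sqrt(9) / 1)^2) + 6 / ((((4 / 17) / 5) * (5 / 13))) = 12047 / 36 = 334.64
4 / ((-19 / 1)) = -0.21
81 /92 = 0.88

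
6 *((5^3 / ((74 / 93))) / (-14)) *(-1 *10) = 174375 / 259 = 673.26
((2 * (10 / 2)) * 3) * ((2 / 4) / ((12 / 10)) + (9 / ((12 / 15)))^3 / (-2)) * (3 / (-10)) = 819645 / 128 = 6403.48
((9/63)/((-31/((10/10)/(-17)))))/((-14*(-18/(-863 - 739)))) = -0.00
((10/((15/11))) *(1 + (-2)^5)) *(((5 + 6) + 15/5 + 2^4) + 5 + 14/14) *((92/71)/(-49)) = 752928/3479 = 216.42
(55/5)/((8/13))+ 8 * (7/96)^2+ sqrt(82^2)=115105/1152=99.92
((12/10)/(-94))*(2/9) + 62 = 43708/705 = 62.00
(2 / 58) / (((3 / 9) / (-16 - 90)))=-318 / 29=-10.97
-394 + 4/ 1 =-390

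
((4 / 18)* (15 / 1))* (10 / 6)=50 / 9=5.56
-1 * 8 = -8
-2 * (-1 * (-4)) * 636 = -5088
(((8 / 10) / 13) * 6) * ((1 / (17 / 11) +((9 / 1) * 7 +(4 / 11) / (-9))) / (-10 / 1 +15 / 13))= -34256 / 12903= -2.65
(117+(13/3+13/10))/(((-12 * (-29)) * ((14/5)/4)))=3679/7308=0.50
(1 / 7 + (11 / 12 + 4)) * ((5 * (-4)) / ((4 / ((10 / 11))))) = -10625 / 462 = -23.00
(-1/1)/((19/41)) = -41/19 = -2.16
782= 782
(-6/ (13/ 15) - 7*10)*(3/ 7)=-3000/ 91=-32.97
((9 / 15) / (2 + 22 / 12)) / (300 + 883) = 18 / 136045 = 0.00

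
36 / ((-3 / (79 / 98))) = -9.67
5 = 5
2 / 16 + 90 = 721 / 8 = 90.12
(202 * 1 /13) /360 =101 /2340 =0.04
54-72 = -18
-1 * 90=-90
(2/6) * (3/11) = 1/11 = 0.09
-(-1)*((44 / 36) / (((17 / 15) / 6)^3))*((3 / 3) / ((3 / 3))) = 891000 / 4913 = 181.36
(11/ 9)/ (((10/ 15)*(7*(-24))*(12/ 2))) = -11/ 6048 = -0.00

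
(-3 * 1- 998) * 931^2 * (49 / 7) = -6073394327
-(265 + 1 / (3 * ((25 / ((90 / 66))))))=-14576 / 55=-265.02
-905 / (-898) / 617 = 905 / 554066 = 0.00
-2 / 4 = -1 / 2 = -0.50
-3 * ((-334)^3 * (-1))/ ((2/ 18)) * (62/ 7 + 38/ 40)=-345313621746/ 35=-9866103478.46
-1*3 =-3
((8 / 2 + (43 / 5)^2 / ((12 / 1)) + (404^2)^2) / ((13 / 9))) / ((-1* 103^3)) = -23975516399547 / 1420545100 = -16877.69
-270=-270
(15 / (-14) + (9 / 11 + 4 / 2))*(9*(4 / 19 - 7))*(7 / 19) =-312309 / 7942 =-39.32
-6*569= -3414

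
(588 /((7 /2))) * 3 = 504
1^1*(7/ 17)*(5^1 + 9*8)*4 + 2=2190/ 17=128.82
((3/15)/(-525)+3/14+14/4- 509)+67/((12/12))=-1150501/2625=-438.29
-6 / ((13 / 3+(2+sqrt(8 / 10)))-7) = -26.34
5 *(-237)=-1185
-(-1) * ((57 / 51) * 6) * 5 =570 / 17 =33.53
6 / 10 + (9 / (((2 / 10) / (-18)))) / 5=-807 / 5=-161.40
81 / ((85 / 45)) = 729 / 17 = 42.88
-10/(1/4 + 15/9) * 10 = -52.17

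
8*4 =32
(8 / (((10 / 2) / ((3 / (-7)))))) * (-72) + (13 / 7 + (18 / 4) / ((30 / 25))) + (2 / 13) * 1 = 100341 / 1820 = 55.13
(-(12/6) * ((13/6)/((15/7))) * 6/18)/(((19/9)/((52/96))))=-1183/6840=-0.17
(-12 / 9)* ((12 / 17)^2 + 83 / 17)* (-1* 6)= 12440 / 289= 43.04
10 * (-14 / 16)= -35 / 4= -8.75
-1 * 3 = -3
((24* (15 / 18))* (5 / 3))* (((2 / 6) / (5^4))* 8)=0.14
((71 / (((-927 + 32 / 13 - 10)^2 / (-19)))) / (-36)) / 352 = 0.00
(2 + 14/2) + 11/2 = 29/2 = 14.50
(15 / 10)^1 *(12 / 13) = 18 / 13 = 1.38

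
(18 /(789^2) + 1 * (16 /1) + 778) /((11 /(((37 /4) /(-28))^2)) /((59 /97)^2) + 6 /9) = 392582327687898 /135031906688737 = 2.91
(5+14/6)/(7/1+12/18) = 22/23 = 0.96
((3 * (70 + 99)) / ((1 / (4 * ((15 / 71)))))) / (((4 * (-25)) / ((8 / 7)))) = -12168 / 2485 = -4.90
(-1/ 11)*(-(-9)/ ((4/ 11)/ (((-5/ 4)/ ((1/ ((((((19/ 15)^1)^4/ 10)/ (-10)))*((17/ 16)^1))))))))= -2215457/ 28800000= -0.08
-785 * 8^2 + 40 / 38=-954540 / 19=-50238.95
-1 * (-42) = 42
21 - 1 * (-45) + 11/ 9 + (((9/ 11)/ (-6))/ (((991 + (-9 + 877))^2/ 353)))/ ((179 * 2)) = 16467203837849/ 244966668804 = 67.22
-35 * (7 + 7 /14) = -525 /2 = -262.50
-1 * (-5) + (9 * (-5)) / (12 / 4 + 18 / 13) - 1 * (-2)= -62 / 19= -3.26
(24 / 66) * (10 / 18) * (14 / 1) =280 / 99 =2.83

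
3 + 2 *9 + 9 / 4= 93 / 4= 23.25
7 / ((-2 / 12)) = -42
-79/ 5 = -15.80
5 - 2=3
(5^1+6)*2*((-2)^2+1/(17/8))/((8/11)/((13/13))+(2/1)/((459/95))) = 248292/2881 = 86.18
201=201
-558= -558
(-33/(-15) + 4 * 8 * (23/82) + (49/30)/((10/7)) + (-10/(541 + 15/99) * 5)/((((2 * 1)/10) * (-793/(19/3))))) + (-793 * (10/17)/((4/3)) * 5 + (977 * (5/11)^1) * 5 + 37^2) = 1852.51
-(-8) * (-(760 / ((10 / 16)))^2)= -11829248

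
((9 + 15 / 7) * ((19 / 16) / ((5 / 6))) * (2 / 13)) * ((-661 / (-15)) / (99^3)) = 12559 / 113201550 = 0.00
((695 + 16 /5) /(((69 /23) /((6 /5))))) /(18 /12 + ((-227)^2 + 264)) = 0.01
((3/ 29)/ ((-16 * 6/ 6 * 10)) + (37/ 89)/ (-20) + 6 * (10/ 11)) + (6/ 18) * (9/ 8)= 26383699/ 4542560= 5.81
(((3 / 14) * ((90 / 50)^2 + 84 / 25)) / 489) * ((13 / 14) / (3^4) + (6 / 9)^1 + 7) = 0.02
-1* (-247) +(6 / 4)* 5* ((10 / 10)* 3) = 269.50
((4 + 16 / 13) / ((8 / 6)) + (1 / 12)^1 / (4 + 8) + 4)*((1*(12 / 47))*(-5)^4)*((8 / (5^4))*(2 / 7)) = 4.63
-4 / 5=-0.80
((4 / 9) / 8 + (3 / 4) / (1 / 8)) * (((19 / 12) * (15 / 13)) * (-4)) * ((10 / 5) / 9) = -10355 / 1053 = -9.83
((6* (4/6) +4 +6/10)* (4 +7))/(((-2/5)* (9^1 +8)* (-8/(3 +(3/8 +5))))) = 31691/2176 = 14.56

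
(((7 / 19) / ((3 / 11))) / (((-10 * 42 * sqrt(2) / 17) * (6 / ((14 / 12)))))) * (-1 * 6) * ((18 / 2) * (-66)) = -14399 * sqrt(2) / 760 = -26.79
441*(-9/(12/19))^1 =-25137/4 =-6284.25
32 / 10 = 16 / 5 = 3.20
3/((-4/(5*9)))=-135/4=-33.75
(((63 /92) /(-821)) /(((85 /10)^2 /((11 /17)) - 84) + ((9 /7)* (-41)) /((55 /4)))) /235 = -4851 /32563299191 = -0.00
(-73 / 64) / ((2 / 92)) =-1679 / 32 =-52.47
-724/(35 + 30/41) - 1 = -31149/1465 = -21.26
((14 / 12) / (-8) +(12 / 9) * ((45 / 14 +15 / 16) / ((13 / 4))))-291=-1264285 / 4368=-289.44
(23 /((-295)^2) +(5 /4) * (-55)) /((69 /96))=-191454264 /2001575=-95.65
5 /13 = 0.38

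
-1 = -1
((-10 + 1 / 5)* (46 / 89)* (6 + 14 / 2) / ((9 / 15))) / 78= -1127 / 801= -1.41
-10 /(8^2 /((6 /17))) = -15 /272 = -0.06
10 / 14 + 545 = 3820 / 7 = 545.71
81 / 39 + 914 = 11909 / 13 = 916.08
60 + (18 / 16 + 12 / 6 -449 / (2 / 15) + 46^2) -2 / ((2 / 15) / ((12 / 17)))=-163059 / 136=-1198.96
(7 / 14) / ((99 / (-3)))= -1 / 66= -0.02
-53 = -53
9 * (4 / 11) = 36 / 11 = 3.27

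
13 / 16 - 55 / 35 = -85 / 112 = -0.76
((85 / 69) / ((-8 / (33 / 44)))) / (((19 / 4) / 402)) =-17085 / 1748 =-9.77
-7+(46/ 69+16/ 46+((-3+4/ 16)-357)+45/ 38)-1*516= -4617611/ 5244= -880.55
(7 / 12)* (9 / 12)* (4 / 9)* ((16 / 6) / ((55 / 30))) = 28 / 99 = 0.28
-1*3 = -3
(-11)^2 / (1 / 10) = 1210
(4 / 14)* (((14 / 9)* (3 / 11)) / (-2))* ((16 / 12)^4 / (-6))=256 / 8019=0.03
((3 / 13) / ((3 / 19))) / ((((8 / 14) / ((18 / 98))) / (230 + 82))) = 1026 / 7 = 146.57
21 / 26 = 0.81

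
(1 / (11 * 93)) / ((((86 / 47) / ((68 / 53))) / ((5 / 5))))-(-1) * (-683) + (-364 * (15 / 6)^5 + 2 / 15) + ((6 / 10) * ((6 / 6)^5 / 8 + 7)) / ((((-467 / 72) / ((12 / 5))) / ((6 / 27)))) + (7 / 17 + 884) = -35345.68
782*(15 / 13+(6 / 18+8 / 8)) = 75854 / 39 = 1944.97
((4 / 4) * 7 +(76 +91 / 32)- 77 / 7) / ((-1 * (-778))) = 2395 / 24896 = 0.10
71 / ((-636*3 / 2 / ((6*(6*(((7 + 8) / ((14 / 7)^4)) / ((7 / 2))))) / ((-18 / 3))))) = 355 / 2968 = 0.12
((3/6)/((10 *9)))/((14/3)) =1/840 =0.00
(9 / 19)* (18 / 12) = 27 / 38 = 0.71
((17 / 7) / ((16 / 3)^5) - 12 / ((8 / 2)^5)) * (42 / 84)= -81885 / 14680064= -0.01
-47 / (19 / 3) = -141 / 19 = -7.42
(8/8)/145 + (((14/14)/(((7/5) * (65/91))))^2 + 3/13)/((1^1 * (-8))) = -277/1885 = -0.15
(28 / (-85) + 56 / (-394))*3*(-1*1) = 23688 / 16745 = 1.41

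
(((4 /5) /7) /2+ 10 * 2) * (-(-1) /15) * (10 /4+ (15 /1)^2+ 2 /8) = 106587 /350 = 304.53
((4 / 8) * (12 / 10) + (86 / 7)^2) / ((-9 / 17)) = -631159 / 2205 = -286.24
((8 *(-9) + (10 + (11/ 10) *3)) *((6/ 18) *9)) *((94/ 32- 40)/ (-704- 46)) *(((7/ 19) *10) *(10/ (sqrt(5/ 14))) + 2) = -2436637 *sqrt(70)/ 38000- 348091/ 20000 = -553.89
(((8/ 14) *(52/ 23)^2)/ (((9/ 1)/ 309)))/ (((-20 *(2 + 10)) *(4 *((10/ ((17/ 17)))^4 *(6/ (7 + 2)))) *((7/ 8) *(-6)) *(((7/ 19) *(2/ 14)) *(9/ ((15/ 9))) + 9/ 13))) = 4299529/ 1406732670000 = 0.00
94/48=47/24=1.96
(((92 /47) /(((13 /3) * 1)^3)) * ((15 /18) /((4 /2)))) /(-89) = -1035 /9190051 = -0.00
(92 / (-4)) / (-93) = 23 / 93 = 0.25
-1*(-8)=8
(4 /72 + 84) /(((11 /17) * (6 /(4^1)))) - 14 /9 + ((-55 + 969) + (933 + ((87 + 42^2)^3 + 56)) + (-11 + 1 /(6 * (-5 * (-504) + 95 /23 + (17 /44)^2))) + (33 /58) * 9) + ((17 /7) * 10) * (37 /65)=1117418594228644338306317 /176196185046882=6341900046.99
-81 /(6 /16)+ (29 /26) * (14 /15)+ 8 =-40357 /195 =-206.96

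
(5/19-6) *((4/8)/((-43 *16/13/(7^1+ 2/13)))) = 10137/26144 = 0.39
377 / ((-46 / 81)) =-30537 / 46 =-663.85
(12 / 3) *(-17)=-68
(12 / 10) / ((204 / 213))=213 / 170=1.25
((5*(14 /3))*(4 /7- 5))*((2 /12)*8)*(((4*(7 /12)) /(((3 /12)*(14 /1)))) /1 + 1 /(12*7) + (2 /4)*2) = -14570 /63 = -231.27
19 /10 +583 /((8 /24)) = 17509 /10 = 1750.90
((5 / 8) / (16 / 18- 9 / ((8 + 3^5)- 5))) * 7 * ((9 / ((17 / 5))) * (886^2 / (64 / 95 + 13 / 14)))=151693166724750 / 22786783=6657068.12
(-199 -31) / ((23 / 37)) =-370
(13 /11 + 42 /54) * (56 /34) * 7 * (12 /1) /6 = 76048 /1683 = 45.19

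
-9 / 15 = -3 / 5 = -0.60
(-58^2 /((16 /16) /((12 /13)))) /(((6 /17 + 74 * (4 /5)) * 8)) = -214455 /32903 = -6.52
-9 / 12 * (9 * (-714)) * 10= 48195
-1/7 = -0.14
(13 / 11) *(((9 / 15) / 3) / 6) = 13 / 330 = 0.04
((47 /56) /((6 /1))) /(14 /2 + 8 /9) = 141 /7952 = 0.02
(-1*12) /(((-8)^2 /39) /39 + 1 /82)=-1496664 /6769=-221.11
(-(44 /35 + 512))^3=-5797077937344 /42875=-135208814.87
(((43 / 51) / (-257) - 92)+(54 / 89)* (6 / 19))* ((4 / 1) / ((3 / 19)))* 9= -8139632996 / 388841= -20933.06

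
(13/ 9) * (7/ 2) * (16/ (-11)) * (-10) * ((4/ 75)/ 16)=364/ 1485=0.25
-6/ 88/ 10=-3/ 440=-0.01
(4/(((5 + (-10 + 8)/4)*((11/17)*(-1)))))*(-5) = 680/99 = 6.87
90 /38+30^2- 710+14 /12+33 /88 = 88423 /456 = 193.91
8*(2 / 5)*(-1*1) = -16 / 5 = -3.20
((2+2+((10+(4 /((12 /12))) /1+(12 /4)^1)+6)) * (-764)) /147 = -6876 /49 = -140.33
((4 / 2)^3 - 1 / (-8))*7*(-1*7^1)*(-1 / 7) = 455 / 8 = 56.88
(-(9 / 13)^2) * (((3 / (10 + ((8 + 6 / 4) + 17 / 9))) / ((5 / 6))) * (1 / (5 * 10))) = -13122 / 8133125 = -0.00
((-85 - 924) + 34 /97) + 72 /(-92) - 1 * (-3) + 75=-2078025 /2231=-931.43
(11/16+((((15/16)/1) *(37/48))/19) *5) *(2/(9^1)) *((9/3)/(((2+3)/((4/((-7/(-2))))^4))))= 45536/228095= 0.20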